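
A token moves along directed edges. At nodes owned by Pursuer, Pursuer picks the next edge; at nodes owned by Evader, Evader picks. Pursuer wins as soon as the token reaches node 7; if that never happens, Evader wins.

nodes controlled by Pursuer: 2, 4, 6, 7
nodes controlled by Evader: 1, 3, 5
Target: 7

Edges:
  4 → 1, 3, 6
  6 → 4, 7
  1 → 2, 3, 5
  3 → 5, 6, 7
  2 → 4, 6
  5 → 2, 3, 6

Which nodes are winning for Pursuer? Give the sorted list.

2, 4, 6, 7

A0 = {7}
A1: add {6} — 6 (Pursuer) has 6→7.
A2: add {2, 4} — 2 (Pursuer) has 2→6; 4 (Pursuer) has 4→6.
A3 = A2; e.g. 1 (Evader) can still go to 3. Fixed point.
Pursuer's winning region = {2, 4, 6, 7}.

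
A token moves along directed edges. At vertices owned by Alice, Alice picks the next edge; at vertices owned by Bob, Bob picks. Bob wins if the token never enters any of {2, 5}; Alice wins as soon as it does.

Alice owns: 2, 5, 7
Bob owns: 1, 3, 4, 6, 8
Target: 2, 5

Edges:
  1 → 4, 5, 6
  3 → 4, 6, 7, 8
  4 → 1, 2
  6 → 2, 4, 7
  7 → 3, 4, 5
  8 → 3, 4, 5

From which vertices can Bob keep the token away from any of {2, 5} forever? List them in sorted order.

A0 = {2, 5}
A1: add {7} — 7 (Alice) has 7→5.
A2 = A1; e.g. 1 (Bob) can still go to 4. Fixed point.
Alice's attractor = {2, 5, 7}; Bob avoids the target exactly from the complement.

1, 3, 4, 6, 8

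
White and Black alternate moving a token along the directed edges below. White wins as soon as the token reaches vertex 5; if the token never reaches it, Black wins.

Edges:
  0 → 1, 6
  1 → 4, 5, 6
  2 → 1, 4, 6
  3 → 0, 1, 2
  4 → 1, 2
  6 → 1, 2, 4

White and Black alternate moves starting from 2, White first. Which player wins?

Track states (vertex, player-to-move).
A0 = {(5,White), (5,Black)}
A1: add {(1,White)}.
A2 = A1; e.g. (0,White) stays out. (2,White) never enters ⇒ Black avoids the target.

Black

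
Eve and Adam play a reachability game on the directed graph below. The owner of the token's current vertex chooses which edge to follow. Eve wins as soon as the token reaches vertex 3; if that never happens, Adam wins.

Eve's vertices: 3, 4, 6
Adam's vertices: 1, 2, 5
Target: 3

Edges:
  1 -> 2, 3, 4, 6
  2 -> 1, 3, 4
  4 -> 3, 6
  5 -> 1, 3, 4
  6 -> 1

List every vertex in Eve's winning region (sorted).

A0 = {3}
A1: add {4} — 4 (Eve) has 4→3.
A2 = A1; e.g. 1 (Adam) can still go to 2. Fixed point.
Eve's winning region = {3, 4}.

3, 4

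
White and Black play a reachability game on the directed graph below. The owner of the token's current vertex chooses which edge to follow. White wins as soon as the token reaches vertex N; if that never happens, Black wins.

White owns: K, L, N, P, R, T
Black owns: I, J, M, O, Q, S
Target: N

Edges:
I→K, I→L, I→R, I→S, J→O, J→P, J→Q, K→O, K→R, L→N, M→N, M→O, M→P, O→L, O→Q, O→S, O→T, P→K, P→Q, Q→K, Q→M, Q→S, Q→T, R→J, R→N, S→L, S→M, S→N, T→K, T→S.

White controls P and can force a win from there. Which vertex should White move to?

K

A0 = {N}
A1: add {L, R} — L (White) has L→N; R (White) has R→N.
A2: add {K} — K (White) has K→R.
A3: add {P, T} — P (White) has P→K; T (White) has T→K.
A4 = A3; e.g. I (Black) can still go to S. Fixed point.
From P, successor K is in the attractor (rank 2); the other successor Q is not.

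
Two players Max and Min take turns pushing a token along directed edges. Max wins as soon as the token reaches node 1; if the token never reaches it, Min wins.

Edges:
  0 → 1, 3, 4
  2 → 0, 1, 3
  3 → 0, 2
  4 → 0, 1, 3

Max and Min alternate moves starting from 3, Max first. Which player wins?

Track states (vertex, player-to-move).
A0 = {(1,Max), (1,Min)}
A1: add {(0,Max), (2,Max), (4,Max)}.
A2: add {(3,Min)}.
A3 = A2; e.g. (0,Min) stays out. (3,Max) never enters ⇒ Min avoids the target.

Min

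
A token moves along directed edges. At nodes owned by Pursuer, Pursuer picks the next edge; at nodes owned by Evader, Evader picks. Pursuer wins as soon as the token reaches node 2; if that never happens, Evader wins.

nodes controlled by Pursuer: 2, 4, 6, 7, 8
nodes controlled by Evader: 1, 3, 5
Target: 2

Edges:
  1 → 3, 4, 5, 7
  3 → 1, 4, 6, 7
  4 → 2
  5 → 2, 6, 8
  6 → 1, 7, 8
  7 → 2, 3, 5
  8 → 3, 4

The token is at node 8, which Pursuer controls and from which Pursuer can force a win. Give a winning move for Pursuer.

4

A0 = {2}
A1: add {4, 7} — 4 (Pursuer) has 4→2; 7 (Pursuer) has 7→2.
A2: add {6, 8} — 6 (Pursuer) has 6→7; 8 (Pursuer) has 8→4.
A3: add {5} — 5 (Evader): all of {2, 6, 8} already in.
A4 = A3; e.g. 1 (Evader) can still go to 3. Fixed point.
From 8, successor 4 is in the attractor (rank 1); the other successor 3 is not.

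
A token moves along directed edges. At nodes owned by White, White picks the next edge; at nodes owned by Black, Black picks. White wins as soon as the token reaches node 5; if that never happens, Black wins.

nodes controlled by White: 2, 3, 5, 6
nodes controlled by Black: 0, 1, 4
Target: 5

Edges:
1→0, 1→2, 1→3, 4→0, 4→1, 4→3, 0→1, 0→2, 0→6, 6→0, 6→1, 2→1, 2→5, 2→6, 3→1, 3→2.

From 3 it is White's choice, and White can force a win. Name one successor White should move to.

2

A0 = {5}
A1: add {2} — 2 (White) has 2→5.
A2: add {3} — 3 (White) has 3→2.
A3 = A2; e.g. 0 (Black) can still go to 1. Fixed point.
From 3, successor 2 is in the attractor (rank 1); the other successor 1 is not.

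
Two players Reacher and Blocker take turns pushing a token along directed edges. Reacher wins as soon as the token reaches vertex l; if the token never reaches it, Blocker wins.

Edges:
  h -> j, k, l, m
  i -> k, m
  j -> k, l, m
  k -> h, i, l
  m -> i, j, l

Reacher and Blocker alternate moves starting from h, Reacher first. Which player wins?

Reacher

Track states (vertex, player-to-move).
A0 = {(l,Reacher), (l,Blocker)}
A1: add {(h,Reacher), (j,Reacher), (k,Reacher), (m,Reacher)}.
(h,Reacher) ∈ A1 ⇒ Reacher forces the target.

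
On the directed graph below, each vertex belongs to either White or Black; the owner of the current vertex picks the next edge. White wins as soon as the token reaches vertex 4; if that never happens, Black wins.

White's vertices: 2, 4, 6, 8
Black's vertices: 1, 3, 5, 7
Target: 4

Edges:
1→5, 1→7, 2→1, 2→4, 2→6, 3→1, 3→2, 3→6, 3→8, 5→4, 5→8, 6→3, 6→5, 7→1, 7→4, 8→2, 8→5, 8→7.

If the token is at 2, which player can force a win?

A0 = {4}
A1: add {2} — 2 (White) has 2→4.
2 ∈ A1, so White can force the target.

White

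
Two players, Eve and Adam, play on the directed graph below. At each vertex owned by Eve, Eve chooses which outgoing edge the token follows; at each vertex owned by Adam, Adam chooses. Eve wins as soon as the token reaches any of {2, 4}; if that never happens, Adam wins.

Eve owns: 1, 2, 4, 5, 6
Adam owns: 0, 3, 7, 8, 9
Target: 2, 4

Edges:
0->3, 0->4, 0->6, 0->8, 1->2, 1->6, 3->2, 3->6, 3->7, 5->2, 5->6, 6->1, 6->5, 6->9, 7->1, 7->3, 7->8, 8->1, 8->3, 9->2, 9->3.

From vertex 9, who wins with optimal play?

Adam

A0 = {2, 4}
A1: add {1, 5} — 1 (Eve) has 1→2; 5 (Eve) has 5→2.
A2: add {6} — 6 (Eve) has 6→1.
A3 = A2; e.g. 0 (Adam) can still go to 3. Fixed point.
9 never enters the attractor, so Adam can avoid the target forever.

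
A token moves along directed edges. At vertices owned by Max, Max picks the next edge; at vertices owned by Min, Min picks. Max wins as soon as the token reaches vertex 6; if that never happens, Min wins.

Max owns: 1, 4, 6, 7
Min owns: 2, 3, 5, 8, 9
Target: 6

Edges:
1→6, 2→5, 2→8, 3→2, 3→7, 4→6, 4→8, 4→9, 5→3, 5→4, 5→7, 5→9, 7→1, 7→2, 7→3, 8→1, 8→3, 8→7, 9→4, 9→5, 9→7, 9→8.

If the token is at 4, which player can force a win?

A0 = {6}
A1: add {1, 4} — 1 (Max) has 1→6; 4 (Max) has 4→6.
4 ∈ A1, so Max can force the target.

Max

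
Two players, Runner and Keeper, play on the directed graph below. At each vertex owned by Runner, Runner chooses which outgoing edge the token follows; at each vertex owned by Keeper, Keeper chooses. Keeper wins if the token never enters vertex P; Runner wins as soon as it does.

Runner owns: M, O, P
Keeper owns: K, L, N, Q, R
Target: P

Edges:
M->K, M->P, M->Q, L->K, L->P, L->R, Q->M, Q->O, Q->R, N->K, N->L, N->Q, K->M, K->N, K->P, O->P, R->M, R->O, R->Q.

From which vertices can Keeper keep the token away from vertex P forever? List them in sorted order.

A0 = {P}
A1: add {M, O} — M (Runner) has M→P; O (Runner) has O→P.
A2 = A1; e.g. K (Keeper) can still go to N. Fixed point.
Runner's attractor = {M, O, P}; Keeper avoids the target exactly from the complement.

K, L, N, Q, R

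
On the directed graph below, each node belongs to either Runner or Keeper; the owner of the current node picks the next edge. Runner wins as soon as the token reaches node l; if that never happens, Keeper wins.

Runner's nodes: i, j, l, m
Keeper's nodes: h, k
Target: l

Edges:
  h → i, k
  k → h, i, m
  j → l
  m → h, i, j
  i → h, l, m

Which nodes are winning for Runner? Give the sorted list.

A0 = {l}
A1: add {i, j} — i (Runner) has i→l; j (Runner) has j→l.
A2: add {m} — m (Runner) has m→i.
A3 = A2; e.g. h (Keeper) can still go to k. Fixed point.
Runner's winning region = {i, j, l, m}.

i, j, l, m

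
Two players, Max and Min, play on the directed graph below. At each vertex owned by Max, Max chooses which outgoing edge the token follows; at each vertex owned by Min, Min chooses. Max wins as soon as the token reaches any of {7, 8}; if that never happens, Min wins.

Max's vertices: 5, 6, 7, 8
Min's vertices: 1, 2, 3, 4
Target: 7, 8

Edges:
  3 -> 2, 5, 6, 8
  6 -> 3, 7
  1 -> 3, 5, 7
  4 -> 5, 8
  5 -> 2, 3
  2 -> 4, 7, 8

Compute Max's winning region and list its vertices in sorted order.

A0 = {7, 8}
A1: add {6} — 6 (Max) has 6→7.
A2 = A1; e.g. 1 (Min) can still go to 3. Fixed point.
Max's winning region = {6, 7, 8}.

6, 7, 8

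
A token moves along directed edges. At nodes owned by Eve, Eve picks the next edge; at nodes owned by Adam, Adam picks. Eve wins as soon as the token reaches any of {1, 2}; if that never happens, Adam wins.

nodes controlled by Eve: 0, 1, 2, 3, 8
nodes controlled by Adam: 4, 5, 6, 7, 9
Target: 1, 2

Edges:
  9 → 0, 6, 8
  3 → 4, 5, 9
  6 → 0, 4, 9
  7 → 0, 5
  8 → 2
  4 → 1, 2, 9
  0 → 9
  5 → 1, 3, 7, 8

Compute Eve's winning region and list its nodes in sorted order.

A0 = {1, 2}
A1: add {8} — 8 (Eve) has 8→2.
A2 = A1; e.g. 0 (Eve) has no edge into A1. Fixed point.
Eve's winning region = {1, 2, 8}.

1, 2, 8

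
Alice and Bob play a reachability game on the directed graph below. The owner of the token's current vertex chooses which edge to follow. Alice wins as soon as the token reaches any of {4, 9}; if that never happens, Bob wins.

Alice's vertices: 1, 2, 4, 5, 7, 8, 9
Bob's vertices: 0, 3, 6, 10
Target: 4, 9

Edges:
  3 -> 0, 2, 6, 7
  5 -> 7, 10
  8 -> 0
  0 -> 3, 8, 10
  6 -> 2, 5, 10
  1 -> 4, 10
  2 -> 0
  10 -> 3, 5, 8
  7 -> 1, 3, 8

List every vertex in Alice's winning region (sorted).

1, 4, 5, 7, 9

A0 = {4, 9}
A1: add {1} — 1 (Alice) has 1→4.
A2: add {7} — 7 (Alice) has 7→1.
A3: add {5} — 5 (Alice) has 5→7.
A4 = A3; e.g. 0 (Bob) can still go to 3. Fixed point.
Alice's winning region = {1, 4, 5, 7, 9}.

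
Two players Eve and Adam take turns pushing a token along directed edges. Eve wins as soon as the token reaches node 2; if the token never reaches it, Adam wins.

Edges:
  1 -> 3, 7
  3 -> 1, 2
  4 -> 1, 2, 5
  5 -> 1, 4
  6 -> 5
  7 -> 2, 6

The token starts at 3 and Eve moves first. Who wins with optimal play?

Track states (vertex, player-to-move).
A0 = {(2,Eve), (2,Adam)}
A1: add {(3,Eve), (4,Eve), (7,Eve)}.
(3,Eve) ∈ A1 ⇒ Eve forces the target.

Eve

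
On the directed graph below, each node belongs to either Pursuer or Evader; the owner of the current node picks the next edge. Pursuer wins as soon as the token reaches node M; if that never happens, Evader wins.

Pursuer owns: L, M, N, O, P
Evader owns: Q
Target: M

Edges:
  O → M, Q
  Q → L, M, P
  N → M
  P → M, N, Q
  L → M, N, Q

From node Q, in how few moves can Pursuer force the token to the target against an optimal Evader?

A0 = {M}
A1: add {L, N, O, P} — L (Pursuer) has L→M; N (Pursuer) has N→M; O (Pursuer) has O→M; P (Pursuer) has P→M.
A2: add {Q} — Q (Evader): all of {L, M, P} already in.
A2 = all vertices. Fixed point.
Q enters the attractor at level 2, so Pursuer can force the target in 2 moves from there.

2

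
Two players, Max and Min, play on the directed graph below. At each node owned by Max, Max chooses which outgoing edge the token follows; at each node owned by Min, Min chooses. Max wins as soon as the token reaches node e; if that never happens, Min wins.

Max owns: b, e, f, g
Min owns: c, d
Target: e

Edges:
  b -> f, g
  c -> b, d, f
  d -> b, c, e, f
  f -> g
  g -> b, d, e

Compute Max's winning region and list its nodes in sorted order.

b, e, f, g

A0 = {e}
A1: add {g} — g (Max) has g→e.
A2: add {b, f} — b (Max) has b→g; f (Max) has f→g.
A3 = A2; e.g. c (Min) can still go to d. Fixed point.
Max's winning region = {b, e, f, g}.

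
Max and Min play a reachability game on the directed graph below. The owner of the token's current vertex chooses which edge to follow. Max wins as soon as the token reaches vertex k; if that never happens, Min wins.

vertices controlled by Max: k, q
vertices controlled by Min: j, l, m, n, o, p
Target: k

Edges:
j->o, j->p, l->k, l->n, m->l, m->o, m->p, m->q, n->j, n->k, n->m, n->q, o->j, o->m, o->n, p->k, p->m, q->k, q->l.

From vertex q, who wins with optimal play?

Max

A0 = {k}
A1: add {q} — q (Max) has q→k.
A2 = A1; e.g. j (Min) can still go to o. Fixed point.
q ∈ A1, so Max can force the target.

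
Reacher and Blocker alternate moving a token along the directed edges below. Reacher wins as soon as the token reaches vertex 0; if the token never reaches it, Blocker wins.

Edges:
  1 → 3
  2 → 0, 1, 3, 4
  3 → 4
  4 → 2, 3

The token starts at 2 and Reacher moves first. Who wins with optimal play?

Track states (vertex, player-to-move).
A0 = {(0,Reacher), (0,Blocker)}
A1: add {(2,Reacher)}.
(2,Reacher) ∈ A1 ⇒ Reacher forces the target.

Reacher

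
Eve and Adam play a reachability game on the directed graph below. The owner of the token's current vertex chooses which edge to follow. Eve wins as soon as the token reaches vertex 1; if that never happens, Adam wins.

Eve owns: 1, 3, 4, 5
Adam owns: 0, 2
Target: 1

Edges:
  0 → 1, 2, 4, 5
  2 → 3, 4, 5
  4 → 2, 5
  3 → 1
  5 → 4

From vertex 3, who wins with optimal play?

Eve

A0 = {1}
A1: add {3} — 3 (Eve) has 3→1.
A2 = A1; e.g. 0 (Adam) can still go to 2. Fixed point.
3 ∈ A1, so Eve can force the target.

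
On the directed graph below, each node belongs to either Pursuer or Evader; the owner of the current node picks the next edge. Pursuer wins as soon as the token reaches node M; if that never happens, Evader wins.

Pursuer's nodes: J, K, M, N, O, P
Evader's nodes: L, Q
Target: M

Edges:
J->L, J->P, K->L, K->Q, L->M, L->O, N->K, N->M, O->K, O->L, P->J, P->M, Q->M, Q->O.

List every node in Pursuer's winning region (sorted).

A0 = {M}
A1: add {N, P} — N (Pursuer) has N→M; P (Pursuer) has P→M.
A2: add {J} — J (Pursuer) has J→P.
A3 = A2; e.g. K (Pursuer) has no edge into A2. Fixed point.
Pursuer's winning region = {J, M, N, P}.

J, M, N, P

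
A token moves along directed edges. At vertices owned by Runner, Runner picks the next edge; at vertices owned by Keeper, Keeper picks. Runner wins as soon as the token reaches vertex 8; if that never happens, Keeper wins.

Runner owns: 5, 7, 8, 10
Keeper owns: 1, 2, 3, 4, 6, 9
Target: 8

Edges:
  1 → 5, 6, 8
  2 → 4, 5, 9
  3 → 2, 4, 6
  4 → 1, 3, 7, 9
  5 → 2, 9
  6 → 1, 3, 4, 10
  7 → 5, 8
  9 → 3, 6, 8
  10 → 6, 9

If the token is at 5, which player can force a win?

Keeper

A0 = {8}
A1: add {7} — 7 (Runner) has 7→8.
A2 = A1; e.g. 1 (Keeper) can still go to 5. Fixed point.
5 never enters the attractor, so Keeper can avoid the target forever.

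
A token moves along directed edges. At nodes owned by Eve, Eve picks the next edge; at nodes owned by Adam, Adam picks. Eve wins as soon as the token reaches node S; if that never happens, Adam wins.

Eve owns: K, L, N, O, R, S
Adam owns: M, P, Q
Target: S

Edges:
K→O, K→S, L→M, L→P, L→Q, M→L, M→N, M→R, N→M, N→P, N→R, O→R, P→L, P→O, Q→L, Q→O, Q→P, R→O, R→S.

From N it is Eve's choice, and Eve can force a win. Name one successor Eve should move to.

A0 = {S}
A1: add {K, R} — K (Eve) has K→S; R (Eve) has R→S.
A2: add {N, O} — N (Eve) has N→R; O (Eve) has O→R.
A3 = A2; e.g. L (Eve) has no edge into A2. Fixed point.
From N, successor R is in the attractor (rank 1); the other successors M, P are not.

R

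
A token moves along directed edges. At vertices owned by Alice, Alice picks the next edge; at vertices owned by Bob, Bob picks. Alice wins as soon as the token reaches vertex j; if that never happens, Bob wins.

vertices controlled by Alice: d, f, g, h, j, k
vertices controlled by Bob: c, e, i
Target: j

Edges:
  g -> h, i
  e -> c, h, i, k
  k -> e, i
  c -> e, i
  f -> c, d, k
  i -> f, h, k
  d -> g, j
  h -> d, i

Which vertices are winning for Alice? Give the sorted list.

d, f, g, h, j

A0 = {j}
A1: add {d} — d (Alice) has d→j.
A2: add {f, h} — f (Alice) has f→d; h (Alice) has h→d.
A3: add {g} — g (Alice) has g→h.
A4 = A3; e.g. c (Bob) can still go to e. Fixed point.
Alice's winning region = {d, f, g, h, j}.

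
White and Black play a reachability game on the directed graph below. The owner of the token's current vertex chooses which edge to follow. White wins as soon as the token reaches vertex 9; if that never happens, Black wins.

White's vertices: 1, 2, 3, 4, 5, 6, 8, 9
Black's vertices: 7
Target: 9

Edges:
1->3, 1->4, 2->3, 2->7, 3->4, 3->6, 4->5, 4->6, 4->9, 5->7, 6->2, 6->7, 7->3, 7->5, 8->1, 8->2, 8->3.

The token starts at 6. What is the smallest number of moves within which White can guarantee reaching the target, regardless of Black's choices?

A0 = {9}
A1: add {4} — 4 (White) has 4→9.
A2: add {1, 3} — 1 (White) has 1→4; 3 (White) has 3→4.
A3: add {2, 8} — 2 (White) has 2→3; 8 (White) has 8→1.
A4: add {6} — 6 (White) has 6→2.
A5 = A4; e.g. 5 (White) has no edge into A4. Fixed point.
6 enters the attractor at level 4, so White can force the target in 4 moves from there.

4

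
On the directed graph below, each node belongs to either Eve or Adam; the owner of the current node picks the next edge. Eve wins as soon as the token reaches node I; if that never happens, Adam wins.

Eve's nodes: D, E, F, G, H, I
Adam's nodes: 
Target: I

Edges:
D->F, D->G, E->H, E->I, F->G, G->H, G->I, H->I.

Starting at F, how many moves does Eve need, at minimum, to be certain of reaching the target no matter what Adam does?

A0 = {I}
A1: add {E, G, H} — E (Eve) has E→I; G (Eve) has G→I; H (Eve) has H→I.
A2: add {D, F} — D (Eve) has D→G; F (Eve) has F→G.
A2 = all vertices. Fixed point.
F enters the attractor at level 2, so Eve can force the target in 2 moves from there.

2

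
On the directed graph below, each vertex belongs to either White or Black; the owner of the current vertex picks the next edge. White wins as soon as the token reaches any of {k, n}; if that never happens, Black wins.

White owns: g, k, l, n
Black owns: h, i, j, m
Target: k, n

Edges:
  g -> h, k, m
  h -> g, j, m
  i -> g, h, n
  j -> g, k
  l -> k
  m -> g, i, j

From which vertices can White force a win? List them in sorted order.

g, j, k, l, n

A0 = {k, n}
A1: add {g, l} — g (White) has g→k; l (White) has l→k.
A2: add {j} — j (Black): all of {g, k} already in.
A3 = A2; e.g. h (Black) can still go to m. Fixed point.
White's winning region = {g, j, k, l, n}.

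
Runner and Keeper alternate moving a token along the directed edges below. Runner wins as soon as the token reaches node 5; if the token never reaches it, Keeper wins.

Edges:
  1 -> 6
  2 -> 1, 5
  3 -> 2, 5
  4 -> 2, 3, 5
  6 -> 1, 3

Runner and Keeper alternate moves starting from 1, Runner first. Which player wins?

Track states (vertex, player-to-move).
A0 = {(5,Runner), (5,Keeper)}
A1: add {(2,Runner), (3,Runner), (4,Runner)}.
A2: add {(3,Keeper), (4,Keeper)}.
A3: add {(6,Runner)}.
A4: add {(1,Keeper)}.
A5 = A4; e.g. (1,Runner) stays out. (1,Runner) never enters ⇒ Keeper avoids the target.

Keeper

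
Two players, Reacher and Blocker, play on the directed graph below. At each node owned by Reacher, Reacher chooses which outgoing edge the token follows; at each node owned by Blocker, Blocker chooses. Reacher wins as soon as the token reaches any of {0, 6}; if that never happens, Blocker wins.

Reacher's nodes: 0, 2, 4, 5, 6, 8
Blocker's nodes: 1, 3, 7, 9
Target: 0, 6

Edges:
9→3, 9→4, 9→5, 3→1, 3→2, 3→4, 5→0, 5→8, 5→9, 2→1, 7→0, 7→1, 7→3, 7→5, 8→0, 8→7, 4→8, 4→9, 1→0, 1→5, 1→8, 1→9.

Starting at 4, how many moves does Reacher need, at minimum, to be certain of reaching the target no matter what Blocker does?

A0 = {0, 6}
A1: add {5, 8} — 5 (Reacher) has 5→0; 8 (Reacher) has 8→0.
A2: add {4} — 4 (Reacher) has 4→8.
A3 = A2; e.g. 1 (Blocker) can still go to 9. Fixed point.
4 enters the attractor at level 2, so Reacher can force the target in 2 moves from there.

2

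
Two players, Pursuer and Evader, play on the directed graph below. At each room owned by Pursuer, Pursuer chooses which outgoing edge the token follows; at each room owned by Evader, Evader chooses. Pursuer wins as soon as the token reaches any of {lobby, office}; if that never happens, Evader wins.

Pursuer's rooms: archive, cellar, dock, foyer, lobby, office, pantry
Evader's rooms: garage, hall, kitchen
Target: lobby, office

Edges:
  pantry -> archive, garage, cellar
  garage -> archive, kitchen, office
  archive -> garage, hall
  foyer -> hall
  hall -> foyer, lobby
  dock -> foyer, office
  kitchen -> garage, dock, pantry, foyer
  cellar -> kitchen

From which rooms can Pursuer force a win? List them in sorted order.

A0 = {lobby, office}
A1: add {dock} — dock (Pursuer) has dock→office.
A2 = A1; e.g. archive (Pursuer) has no edge into A1. Fixed point.
Pursuer's winning region = {dock, lobby, office}.

dock, lobby, office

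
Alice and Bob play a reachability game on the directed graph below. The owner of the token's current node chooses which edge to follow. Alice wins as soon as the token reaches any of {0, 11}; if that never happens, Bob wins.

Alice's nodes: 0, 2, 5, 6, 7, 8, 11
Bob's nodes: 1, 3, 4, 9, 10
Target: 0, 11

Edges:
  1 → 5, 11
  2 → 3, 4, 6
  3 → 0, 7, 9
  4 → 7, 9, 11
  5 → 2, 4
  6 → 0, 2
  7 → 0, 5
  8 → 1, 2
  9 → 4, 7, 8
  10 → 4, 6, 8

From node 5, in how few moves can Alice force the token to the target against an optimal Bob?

3

A0 = {0, 11}
A1: add {6, 7} — 6 (Alice) has 6→0; 7 (Alice) has 7→0.
A2: add {2} — 2 (Alice) has 2→6.
A3: add {5, 8} — 5 (Alice) has 5→2; 8 (Alice) has 8→2.
5 enters the attractor at level 3, so Alice can force the target in 3 moves from there.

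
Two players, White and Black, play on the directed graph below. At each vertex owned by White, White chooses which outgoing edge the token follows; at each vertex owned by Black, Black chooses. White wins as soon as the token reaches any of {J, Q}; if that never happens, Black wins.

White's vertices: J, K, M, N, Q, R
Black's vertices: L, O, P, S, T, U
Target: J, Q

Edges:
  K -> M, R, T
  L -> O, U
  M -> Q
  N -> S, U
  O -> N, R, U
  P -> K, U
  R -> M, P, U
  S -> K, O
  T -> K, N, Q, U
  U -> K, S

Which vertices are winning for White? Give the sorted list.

A0 = {J, Q}
A1: add {M} — M (White) has M→Q.
A2: add {K, R} — K (White) has K→M; R (White) has R→M.
A3 = A2; e.g. L (Black) can still go to O. Fixed point.
White's winning region = {J, K, M, Q, R}.

J, K, M, Q, R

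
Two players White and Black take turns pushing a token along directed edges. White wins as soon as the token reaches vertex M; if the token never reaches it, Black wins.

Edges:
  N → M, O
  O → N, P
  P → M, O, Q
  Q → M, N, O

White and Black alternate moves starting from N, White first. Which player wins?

Track states (vertex, player-to-move).
A0 = {(M,White), (M,Black)}
A1: add {(N,White), (P,White), (Q,White)}.
(N,White) ∈ A1 ⇒ White forces the target.

White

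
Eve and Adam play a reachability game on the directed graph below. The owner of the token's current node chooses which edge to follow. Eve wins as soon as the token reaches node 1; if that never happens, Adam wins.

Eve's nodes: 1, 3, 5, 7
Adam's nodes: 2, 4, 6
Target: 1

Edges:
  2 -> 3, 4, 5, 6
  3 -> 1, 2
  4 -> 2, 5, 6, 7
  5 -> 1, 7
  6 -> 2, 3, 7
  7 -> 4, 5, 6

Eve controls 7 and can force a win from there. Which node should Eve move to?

5

A0 = {1}
A1: add {3, 5} — 3 (Eve) has 3→1; 5 (Eve) has 5→1.
A2: add {7} — 7 (Eve) has 7→5.
A3 = A2; e.g. 2 (Adam) can still go to 4. Fixed point.
From 7, successor 5 is in the attractor (rank 1); the other successors 4, 6 are not.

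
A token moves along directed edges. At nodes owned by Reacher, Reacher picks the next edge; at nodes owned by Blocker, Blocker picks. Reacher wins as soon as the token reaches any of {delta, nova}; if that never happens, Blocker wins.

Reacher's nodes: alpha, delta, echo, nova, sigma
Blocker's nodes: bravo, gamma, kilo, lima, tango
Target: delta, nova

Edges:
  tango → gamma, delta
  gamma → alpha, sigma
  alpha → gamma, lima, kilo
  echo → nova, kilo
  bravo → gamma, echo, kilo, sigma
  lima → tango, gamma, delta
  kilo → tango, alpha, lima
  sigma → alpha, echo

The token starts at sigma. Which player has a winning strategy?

Reacher

A0 = {delta, nova}
A1: add {echo} — echo (Reacher) has echo→nova.
A2: add {sigma} — sigma (Reacher) has sigma→echo.
A3 = A2; e.g. tango (Blocker) can still go to gamma. Fixed point.
sigma ∈ A2, so Reacher can force the target.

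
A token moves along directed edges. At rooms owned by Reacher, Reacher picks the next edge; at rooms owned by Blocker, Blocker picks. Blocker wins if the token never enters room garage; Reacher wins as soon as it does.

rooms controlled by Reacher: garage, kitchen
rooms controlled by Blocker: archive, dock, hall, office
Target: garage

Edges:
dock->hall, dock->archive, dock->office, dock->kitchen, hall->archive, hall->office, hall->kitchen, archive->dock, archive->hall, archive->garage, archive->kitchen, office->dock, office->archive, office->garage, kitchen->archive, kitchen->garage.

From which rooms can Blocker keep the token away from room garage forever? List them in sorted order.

archive, dock, hall, office

A0 = {garage}
A1: add {kitchen} — kitchen (Reacher) has kitchen→garage.
A2 = A1; e.g. dock (Blocker) can still go to hall. Fixed point.
Reacher's attractor = {garage, kitchen}; Blocker avoids the target exactly from the complement.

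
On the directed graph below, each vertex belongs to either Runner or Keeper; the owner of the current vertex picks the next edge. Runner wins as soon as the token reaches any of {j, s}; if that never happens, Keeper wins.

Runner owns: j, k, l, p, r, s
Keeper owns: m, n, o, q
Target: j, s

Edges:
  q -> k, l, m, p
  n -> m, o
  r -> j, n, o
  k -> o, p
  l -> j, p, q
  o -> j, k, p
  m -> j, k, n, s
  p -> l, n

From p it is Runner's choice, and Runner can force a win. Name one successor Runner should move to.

l

A0 = {j, s}
A1: add {l, r} — l (Runner) has l→j; r (Runner) has r→j.
A2: add {p} — p (Runner) has p→l.
A3: add {k} — k (Runner) has k→p.
A4: add {o} — o (Keeper): all of {j, k, p} already in.
A5 = A4; e.g. m (Keeper) can still go to n. Fixed point.
From p, successor l is in the attractor (rank 1); the other successor n is not.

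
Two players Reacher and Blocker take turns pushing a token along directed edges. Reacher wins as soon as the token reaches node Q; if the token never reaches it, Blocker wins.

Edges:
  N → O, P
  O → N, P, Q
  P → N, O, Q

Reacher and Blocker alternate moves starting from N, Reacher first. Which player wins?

Blocker

Track states (vertex, player-to-move).
A0 = {(Q,Reacher), (Q,Blocker)}
A1: add {(O,Reacher), (P,Reacher)}.
A2: add {(N,Blocker)}.
A3 = A2; e.g. (N,Reacher) stays out. (N,Reacher) never enters ⇒ Blocker avoids the target.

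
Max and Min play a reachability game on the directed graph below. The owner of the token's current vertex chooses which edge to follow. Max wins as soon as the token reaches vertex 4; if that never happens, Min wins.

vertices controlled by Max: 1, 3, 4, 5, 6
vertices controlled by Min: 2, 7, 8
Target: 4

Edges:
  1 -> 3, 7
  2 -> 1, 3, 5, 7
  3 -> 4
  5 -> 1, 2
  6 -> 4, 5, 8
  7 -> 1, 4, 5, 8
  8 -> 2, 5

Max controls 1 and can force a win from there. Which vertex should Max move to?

3

A0 = {4}
A1: add {3, 6} — 3 (Max) has 3→4; 6 (Max) has 6→4.
A2: add {1} — 1 (Max) has 1→3.
A3: add {5} — 5 (Max) has 5→1.
A4 = A3; e.g. 2 (Min) can still go to 7. Fixed point.
From 1, successor 3 is in the attractor (rank 1); the other successor 7 is not.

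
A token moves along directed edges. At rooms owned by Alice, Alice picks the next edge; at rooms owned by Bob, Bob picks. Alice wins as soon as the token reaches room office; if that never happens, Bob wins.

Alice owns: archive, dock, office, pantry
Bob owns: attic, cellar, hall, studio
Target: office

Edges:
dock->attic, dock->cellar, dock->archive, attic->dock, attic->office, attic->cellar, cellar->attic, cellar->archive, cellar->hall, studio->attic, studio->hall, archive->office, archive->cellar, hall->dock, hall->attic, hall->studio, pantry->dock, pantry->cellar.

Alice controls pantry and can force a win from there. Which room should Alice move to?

A0 = {office}
A1: add {archive} — archive (Alice) has archive→office.
A2: add {dock} — dock (Alice) has dock→archive.
A3: add {pantry} — pantry (Alice) has pantry→dock.
A4 = A3; e.g. attic (Bob) can still go to cellar. Fixed point.
From pantry, successor dock is in the attractor (rank 2); the other successor cellar is not.

dock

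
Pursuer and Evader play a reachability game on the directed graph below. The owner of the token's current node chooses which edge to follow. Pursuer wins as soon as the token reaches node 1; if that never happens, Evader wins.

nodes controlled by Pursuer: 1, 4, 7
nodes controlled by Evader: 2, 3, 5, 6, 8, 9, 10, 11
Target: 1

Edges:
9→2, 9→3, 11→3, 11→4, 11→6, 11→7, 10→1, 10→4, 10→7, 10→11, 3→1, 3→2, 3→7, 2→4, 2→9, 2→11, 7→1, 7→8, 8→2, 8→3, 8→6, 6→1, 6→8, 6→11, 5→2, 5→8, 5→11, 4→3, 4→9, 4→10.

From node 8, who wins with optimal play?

Evader

A0 = {1}
A1: add {7} — 7 (Pursuer) has 7→1.
A2 = A1; e.g. 2 (Evader) can still go to 4. Fixed point.
8 never enters the attractor, so Evader can avoid the target forever.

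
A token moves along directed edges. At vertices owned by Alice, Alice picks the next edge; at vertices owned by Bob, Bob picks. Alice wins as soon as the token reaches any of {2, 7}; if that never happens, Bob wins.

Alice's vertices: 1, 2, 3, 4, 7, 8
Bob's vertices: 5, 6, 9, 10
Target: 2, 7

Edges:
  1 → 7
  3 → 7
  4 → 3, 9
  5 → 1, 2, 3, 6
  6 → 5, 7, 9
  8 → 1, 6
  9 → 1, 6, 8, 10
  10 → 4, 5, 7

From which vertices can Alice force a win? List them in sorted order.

A0 = {2, 7}
A1: add {1, 3} — 1 (Alice) has 1→7; 3 (Alice) has 3→7.
A2: add {4, 8} — 4 (Alice) has 4→3; 8 (Alice) has 8→1.
A3 = A2; e.g. 5 (Bob) can still go to 6. Fixed point.
Alice's winning region = {1, 2, 3, 4, 7, 8}.

1, 2, 3, 4, 7, 8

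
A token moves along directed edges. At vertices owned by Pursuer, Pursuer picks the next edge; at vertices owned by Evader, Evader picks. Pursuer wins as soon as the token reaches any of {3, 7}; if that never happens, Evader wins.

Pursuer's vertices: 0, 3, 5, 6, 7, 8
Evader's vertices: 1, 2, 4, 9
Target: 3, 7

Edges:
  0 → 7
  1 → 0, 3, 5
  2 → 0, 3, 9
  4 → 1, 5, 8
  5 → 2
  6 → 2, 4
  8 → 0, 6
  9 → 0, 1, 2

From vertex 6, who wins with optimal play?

Evader

A0 = {3, 7}
A1: add {0} — 0 (Pursuer) has 0→7.
A2: add {8} — 8 (Pursuer) has 8→0.
A3 = A2; e.g. 1 (Evader) can still go to 5. Fixed point.
6 never enters the attractor, so Evader can avoid the target forever.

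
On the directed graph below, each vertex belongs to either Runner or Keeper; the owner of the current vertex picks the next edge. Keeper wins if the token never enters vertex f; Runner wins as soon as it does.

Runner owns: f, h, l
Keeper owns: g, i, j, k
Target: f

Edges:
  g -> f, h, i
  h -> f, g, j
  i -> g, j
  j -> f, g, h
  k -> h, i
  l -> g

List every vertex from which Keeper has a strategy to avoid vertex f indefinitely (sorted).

A0 = {f}
A1: add {h} — h (Runner) has h→f.
A2 = A1; e.g. g (Keeper) can still go to i. Fixed point.
Runner's attractor = {f, h}; Keeper avoids the target exactly from the complement.

g, i, j, k, l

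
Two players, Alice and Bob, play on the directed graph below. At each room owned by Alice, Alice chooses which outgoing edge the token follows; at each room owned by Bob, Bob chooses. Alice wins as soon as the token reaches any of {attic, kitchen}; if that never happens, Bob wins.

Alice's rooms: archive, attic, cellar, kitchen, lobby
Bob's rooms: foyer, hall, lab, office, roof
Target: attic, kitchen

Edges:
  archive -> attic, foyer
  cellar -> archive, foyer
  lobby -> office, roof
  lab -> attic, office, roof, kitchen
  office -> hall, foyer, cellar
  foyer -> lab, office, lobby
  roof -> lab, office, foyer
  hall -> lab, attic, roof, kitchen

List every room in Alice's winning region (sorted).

A0 = {attic, kitchen}
A1: add {archive} — archive (Alice) has archive→attic.
A2: add {cellar} — cellar (Alice) has cellar→archive.
A3 = A2; e.g. lab (Bob) can still go to office. Fixed point.
Alice's winning region = {archive, attic, cellar, kitchen}.

archive, attic, cellar, kitchen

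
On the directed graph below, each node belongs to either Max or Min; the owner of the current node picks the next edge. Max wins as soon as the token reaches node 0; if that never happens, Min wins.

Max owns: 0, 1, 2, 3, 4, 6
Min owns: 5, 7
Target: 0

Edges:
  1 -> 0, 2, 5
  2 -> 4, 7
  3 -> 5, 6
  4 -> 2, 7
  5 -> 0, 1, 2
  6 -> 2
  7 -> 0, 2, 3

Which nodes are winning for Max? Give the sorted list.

0, 1

A0 = {0}
A1: add {1} — 1 (Max) has 1→0.
A2 = A1; e.g. 2 (Max) has no edge into A1. Fixed point.
Max's winning region = {0, 1}.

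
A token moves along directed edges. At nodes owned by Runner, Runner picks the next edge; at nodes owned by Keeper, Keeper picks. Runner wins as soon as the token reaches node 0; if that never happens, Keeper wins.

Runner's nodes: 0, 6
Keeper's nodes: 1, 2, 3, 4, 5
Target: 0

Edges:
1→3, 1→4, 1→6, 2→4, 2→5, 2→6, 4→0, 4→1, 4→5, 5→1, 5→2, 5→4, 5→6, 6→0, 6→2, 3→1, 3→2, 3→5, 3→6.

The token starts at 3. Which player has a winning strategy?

A0 = {0}
A1: add {6} — 6 (Runner) has 6→0.
A2 = A1; e.g. 1 (Keeper) can still go to 3. Fixed point.
3 never enters the attractor, so Keeper can avoid the target forever.

Keeper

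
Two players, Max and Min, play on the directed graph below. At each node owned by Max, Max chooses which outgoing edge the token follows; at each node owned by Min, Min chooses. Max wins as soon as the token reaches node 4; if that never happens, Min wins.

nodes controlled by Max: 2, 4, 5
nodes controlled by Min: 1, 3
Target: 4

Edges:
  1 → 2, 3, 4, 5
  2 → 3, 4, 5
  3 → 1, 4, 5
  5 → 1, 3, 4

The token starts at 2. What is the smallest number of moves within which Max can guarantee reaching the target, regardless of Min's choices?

1

A0 = {4}
A1: add {2, 5} — 2 (Max) has 2→4; 5 (Max) has 5→4.
A2 = A1; e.g. 1 (Min) can still go to 3. Fixed point.
2 enters the attractor at level 1, so Max can force the target in 1 move from there.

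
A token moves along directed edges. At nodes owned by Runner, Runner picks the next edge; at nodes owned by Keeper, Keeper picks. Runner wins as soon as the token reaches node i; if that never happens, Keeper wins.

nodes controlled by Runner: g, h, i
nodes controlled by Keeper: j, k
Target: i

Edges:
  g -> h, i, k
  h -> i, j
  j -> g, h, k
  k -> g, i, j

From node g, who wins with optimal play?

Runner

A0 = {i}
A1: add {g, h} — g (Runner) has g→i; h (Runner) has h→i.
A2 = A1; e.g. j (Keeper) can still go to k. Fixed point.
g ∈ A1, so Runner can force the target.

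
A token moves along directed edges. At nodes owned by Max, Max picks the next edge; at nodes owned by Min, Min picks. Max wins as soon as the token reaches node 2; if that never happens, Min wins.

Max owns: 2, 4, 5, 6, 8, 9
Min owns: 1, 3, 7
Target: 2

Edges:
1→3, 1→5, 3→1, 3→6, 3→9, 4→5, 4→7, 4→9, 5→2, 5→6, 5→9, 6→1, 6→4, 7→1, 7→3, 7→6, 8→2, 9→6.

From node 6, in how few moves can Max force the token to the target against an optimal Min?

A0 = {2}
A1: add {5, 8} — 5 (Max) has 5→2; 8 (Max) has 8→2.
A2: add {4} — 4 (Max) has 4→5.
A3: add {6} — 6 (Max) has 6→4.
6 enters the attractor at level 3, so Max can force the target in 3 moves from there.

3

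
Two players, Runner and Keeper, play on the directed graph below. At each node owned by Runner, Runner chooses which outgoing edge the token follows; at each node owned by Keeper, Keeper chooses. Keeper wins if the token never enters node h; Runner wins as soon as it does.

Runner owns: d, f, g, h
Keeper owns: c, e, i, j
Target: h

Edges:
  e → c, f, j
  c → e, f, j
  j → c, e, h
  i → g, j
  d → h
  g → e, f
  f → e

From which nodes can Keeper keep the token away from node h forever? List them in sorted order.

A0 = {h}
A1: add {d} — d (Runner) has d→h.
A2 = A1; e.g. c (Keeper) can still go to e. Fixed point.
Runner's attractor = {d, h}; Keeper avoids the target exactly from the complement.

c, e, f, g, i, j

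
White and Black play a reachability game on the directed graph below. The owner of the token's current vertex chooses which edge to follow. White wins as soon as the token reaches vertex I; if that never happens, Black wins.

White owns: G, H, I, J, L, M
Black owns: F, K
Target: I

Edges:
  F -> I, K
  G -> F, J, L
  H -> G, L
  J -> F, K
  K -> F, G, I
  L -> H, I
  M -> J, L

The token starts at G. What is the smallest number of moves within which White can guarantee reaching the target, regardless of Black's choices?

2

A0 = {I}
A1: add {L} — L (White) has L→I.
A2: add {G, H, M} — G (White) has G→L; H (White) has H→L; M (White) has M→L.
A3 = A2; e.g. F (Black) can still go to K. Fixed point.
G enters the attractor at level 2, so White can force the target in 2 moves from there.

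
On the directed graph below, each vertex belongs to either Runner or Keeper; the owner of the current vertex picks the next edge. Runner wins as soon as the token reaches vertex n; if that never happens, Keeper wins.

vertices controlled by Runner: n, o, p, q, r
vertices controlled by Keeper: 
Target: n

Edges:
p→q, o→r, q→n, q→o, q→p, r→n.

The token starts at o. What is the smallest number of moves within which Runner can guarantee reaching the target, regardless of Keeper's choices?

2

A0 = {n}
A1: add {q, r} — q (Runner) has q→n; r (Runner) has r→n.
A2: add {o, p} — o (Runner) has o→r; p (Runner) has p→q.
A2 = all vertices. Fixed point.
o enters the attractor at level 2, so Runner can force the target in 2 moves from there.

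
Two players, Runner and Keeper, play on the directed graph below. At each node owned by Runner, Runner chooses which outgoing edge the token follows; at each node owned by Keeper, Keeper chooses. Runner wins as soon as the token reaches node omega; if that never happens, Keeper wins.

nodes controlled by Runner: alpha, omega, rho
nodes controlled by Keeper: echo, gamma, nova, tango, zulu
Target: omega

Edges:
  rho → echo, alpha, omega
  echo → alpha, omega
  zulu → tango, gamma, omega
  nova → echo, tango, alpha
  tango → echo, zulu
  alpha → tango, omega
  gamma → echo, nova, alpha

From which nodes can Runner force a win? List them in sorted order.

A0 = {omega}
A1: add {alpha, rho} — rho (Runner) has rho→omega; alpha (Runner) has alpha→omega.
A2: add {echo} — echo (Keeper): all of {alpha, omega} already in.
A3 = A2; e.g. zulu (Keeper) can still go to tango. Fixed point.
Runner's winning region = {alpha, echo, omega, rho}.

alpha, echo, omega, rho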